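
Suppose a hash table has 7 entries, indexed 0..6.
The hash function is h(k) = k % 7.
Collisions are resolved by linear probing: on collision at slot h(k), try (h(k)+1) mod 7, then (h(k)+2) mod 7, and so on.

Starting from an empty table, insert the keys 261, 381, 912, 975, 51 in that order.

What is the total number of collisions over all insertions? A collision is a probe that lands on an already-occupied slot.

Insert 261: h=2, slot 2 empty => index 2.
Insert 381: h=3, slot 3 empty => index 3.
Insert 912: h=2, slots 2,3 occupied => index 4.
Insert 975: h=2, slots 2,3,4 occupied => index 5.
Insert 51: h=2, slots 2,3,4,5 occupied => index 6.
Table: [—, —, 261, 381, 912, 975, 51]

9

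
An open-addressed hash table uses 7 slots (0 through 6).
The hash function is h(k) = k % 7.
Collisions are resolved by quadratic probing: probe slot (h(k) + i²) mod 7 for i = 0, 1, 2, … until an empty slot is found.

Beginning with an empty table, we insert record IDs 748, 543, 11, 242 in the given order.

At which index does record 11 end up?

5

Insert 748: h=6, slot 6 empty → index 6.
Insert 543: h=4, slot 4 empty → index 4.
Insert 11: h=4, slot 4 occupied → index 5.
Insert 242: h=4, slots 4,5 occupied → index 1.
Table: [., 242, ., ., 543, 11, 748]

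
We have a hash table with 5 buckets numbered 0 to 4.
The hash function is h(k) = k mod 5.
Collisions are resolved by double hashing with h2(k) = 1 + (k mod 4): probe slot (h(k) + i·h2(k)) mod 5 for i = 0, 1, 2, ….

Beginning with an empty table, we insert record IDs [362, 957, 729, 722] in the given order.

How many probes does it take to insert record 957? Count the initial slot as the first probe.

2

362: h=2 -> slot 2
957: h=2, h2=2, probe 2,4 -> slot 4
729: h=4, h2=2, probe 4,1 -> slot 1
722: h=2, h2=3, probe 2,0 -> slot 0
Table: [722, 729, 362, -, 957]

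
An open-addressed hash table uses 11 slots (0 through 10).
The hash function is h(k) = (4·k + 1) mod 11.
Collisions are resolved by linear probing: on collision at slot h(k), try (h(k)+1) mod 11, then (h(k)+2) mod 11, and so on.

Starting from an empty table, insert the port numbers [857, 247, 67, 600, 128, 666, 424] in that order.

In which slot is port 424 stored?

857 hashes to 8; slot 8 is free => place at 8.
247 hashes to 10; slot 10 is free => place at 10.
67 hashes to 5; slot 5 is free => place at 5.
600 hashes to 3; slot 3 is free => place at 3.
128 hashes to 7; slot 7 is free => place at 7.
666 hashes to 3; 3 taken => place at 4.
424 hashes to 3; 3,4,5 taken => place at 6.
Table: [_, _, _, 600, 666, 67, 424, 128, 857, _, 247]

6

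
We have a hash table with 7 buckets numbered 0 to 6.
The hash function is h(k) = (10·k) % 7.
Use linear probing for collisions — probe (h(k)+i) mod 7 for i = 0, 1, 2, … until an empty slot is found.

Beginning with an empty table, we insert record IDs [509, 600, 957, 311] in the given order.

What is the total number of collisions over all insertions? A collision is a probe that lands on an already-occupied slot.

5

Insert 509: h=1, slot 1 empty → index 1.
Insert 600: h=1, slot 1 occupied → index 2.
Insert 957: h=1, slots 1,2 occupied → index 3.
Insert 311: h=2, slots 2,3 occupied → index 4.
Table: [-, 509, 600, 957, 311, -, -]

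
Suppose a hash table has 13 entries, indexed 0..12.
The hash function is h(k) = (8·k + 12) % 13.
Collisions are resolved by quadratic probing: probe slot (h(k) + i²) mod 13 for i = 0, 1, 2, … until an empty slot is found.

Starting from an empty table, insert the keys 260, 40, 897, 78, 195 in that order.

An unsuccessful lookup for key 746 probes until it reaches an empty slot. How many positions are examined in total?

2

Insert 260: h=12, slot 12 empty → index 12.
Insert 40: h=7, slot 7 empty → index 7.
Insert 897: h=12, slot 12 occupied → index 0.
Insert 78: h=12, slots 12,0 occupied → index 3.
Insert 195: h=12, slots 12,0,3 occupied → index 8.
Table: [897, _, _, 78, _, _, _, 40, 195, _, _, _, 260]
Lookup 746: h=0, probe 0,1 → slot 1 empty, not found.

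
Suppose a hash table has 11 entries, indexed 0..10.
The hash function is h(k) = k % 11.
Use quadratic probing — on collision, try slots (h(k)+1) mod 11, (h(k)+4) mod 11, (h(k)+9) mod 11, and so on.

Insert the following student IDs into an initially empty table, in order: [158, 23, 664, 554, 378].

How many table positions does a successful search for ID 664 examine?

Insert 158: h=4, slot 4 empty => index 4.
Insert 23: h=1, slot 1 empty => index 1.
Insert 664: h=4, slot 4 occupied => index 5.
Insert 554: h=4, slots 4,5 occupied => index 8.
Insert 378: h=4, slots 4,5,8 occupied => index 2.
Table: [-, 23, 378, -, 158, 664, -, -, 554, -, -]
Lookup 664: h=4, probe 4,5 → found at 5.

2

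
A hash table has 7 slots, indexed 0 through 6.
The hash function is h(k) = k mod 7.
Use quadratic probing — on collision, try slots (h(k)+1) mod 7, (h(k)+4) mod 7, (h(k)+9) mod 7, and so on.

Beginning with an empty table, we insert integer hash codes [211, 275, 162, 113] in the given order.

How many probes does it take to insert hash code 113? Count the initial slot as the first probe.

4

211: h=1 => slot 1
275: h=2 => slot 2
162: h=1, probe 1,2,5 => slot 5
113: h=1, probe 1,2,5,3 => slot 3
Table: [—, 211, 275, 113, —, 162, —]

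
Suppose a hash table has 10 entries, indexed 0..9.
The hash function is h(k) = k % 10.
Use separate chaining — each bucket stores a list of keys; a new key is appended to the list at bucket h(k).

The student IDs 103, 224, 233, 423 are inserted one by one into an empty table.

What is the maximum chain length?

3

Insert 103: h=3, bucket 3 empty -> new chain.
Insert 224: h=4, bucket 4 empty -> new chain.
Insert 233: h=3, bucket 3 nonempty -> append to chain.
Insert 423: h=3, bucket 3 nonempty -> append to chain.
Final buckets:
0: .
1: .
2: .
3: 103 -> 233 -> 423
4: 224
5: .
6: .
7: .
8: .
9: .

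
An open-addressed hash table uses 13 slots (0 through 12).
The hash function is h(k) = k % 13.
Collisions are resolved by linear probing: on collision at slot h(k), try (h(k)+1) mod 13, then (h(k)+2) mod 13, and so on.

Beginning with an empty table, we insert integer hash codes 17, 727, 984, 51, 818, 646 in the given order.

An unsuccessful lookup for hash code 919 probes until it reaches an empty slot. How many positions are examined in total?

3

Insert 17: h=4, slot 4 empty -> index 4.
Insert 727: h=12, slot 12 empty -> index 12.
Insert 984: h=9, slot 9 empty -> index 9.
Insert 51: h=12, slot 12 occupied -> index 0.
Insert 818: h=12, slots 12,0 occupied -> index 1.
Insert 646: h=9, slot 9 occupied -> index 10.
Table: [51, 818, ∅, ∅, 17, ∅, ∅, ∅, ∅, 984, 646, ∅, 727]
Lookup 919: h=9, probe 9,10,11 → slot 11 empty, not found.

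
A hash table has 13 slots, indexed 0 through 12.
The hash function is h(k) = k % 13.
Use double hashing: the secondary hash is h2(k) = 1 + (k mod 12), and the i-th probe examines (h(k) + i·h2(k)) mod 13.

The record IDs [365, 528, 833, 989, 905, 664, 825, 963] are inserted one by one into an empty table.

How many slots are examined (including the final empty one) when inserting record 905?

365: h=1 → slot 1
528: h=8 → slot 8
833: h=1, h2=6, probe 1,7 → slot 7
989: h=1, h2=6, probe 1,7,0 → slot 0
905: h=8, h2=6, probe 8,1,7,0,6 → slot 6
664: h=1, h2=5, probe 1,6,11 → slot 11
825: h=6, h2=10, probe 6,3 → slot 3
963: h=1, h2=4, probe 1,5 → slot 5
Table: [989, 365, -, 825, -, 963, 905, 833, 528, -, -, 664, -]

5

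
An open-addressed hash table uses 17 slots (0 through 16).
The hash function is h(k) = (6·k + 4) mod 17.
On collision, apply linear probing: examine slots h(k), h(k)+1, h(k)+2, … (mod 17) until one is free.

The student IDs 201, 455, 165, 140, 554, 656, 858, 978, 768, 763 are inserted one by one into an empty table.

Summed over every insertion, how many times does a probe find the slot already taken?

201: h=3 => slot 3
455: h=14 => slot 14
165: h=8 => slot 8
140: h=11 => slot 11
554: h=13 => slot 13
656: h=13, probe 13,14,15 => slot 15
858: h=1 => slot 1
978: h=7 => slot 7
768: h=5 => slot 5
763: h=9 => slot 9
Table: [_, 858, _, 201, _, 768, _, 978, 165, 763, _, 140, _, 554, 455, 656, _]

2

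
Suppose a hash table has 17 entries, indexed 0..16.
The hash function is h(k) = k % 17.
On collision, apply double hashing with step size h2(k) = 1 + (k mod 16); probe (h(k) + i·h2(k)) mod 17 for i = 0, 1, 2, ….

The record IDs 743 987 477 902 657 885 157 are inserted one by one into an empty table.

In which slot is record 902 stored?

8

Insert 743: h=12, slot 12 empty -> index 12.
Insert 987: h=1, slot 1 empty -> index 1.
Insert 477: h=1, h2=14, slot 1 occupied -> index 15.
Insert 902: h=1, h2=7, slot 1 occupied -> index 8.
Insert 657: h=11, slot 11 empty -> index 11.
Insert 885: h=1, h2=6, slot 1 occupied -> index 7.
Insert 157: h=4, slot 4 empty -> index 4.
Table: [_, 987, _, _, 157, _, _, 885, 902, _, _, 657, 743, _, _, 477, _]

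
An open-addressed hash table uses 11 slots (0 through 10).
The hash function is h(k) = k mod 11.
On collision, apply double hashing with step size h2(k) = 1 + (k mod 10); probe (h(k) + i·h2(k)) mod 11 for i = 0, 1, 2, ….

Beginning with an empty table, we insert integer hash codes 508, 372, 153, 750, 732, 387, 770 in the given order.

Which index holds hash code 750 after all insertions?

3

508: h=2 -> slot 2
372: h=9 -> slot 9
153: h=10 -> slot 10
750: h=2, h2=1, probe 2,3 -> slot 3
732: h=6 -> slot 6
387: h=2, h2=8, probe 2,10,7 -> slot 7
770: h=0 -> slot 0
Table: [770, ., 508, 750, ., ., 732, 387, ., 372, 153]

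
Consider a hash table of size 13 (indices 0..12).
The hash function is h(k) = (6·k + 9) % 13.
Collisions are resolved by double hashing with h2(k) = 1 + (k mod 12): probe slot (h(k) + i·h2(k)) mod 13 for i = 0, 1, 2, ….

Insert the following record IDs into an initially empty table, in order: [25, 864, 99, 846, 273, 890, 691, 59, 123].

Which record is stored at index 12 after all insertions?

25: h=3 → slot 3
864: h=6 → slot 6
99: h=5 → slot 5
846: h=2 → slot 2
273: h=9 → slot 9
890: h=6, h2=3, probe 6,9,12 → slot 12
691: h=8 → slot 8
59: h=12, h2=12, probe 12,11 → slot 11
123: h=6, h2=4, probe 6,10 → slot 10
Table: [—, —, 846, 25, —, 99, 864, —, 691, 273, 123, 59, 890]

890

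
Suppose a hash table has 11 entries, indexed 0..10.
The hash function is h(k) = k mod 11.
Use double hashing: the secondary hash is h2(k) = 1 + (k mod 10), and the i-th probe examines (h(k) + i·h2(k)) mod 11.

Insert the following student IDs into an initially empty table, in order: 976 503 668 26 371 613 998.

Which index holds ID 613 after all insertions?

976: h=8 => slot 8
503: h=8, h2=4, probe 8,1 => slot 1
668: h=8, h2=9, probe 8,6 => slot 6
26: h=4 => slot 4
371: h=8, h2=2, probe 8,10 => slot 10
613: h=8, h2=4, probe 8,1,5 => slot 5
998: h=8, h2=9, probe 8,6,4,2 => slot 2
Table: [∅, 503, 998, ∅, 26, 613, 668, ∅, 976, ∅, 371]

5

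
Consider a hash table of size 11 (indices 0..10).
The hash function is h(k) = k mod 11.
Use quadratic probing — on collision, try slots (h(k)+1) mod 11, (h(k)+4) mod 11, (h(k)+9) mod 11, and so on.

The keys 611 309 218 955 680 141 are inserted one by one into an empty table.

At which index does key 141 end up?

611 hashes to 6; slot 6 is free -> place at 6.
309 hashes to 1; slot 1 is free -> place at 1.
218 hashes to 9; slot 9 is free -> place at 9.
955 hashes to 9; 9 taken -> place at 10.
680 hashes to 9; 9,10 taken -> place at 2.
141 hashes to 9; 9,10,2 taken -> place at 7.
Table: [., 309, 680, ., ., ., 611, 141, ., 218, 955]

7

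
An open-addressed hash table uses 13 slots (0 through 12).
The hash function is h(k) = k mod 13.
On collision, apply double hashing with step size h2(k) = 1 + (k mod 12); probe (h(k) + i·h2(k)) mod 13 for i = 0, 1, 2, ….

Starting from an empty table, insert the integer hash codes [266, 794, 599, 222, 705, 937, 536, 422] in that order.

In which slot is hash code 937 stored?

Insert 266: h=6, slot 6 empty → index 6.
Insert 794: h=1, slot 1 empty → index 1.
Insert 599: h=1, h2=12, slot 1 occupied → index 0.
Insert 222: h=1, h2=7, slot 1 occupied → index 8.
Insert 705: h=3, slot 3 empty → index 3.
Insert 937: h=1, h2=2, slots 1,3 occupied → index 5.
Insert 536: h=3, h2=9, slot 3 occupied → index 12.
Insert 422: h=6, h2=3, slot 6 occupied → index 9.
Table: [599, 794, -, 705, -, 937, 266, -, 222, 422, -, -, 536]

5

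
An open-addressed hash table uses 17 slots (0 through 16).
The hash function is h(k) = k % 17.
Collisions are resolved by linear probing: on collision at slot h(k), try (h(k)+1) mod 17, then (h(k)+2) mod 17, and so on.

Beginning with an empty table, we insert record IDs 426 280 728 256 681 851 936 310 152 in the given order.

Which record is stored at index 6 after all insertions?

310

426 hashes to 1; slot 1 is free → place at 1.
280 hashes to 8; slot 8 is free → place at 8.
728 hashes to 14; slot 14 is free → place at 14.
256 hashes to 1; 1 taken → place at 2.
681 hashes to 1; 1,2 taken → place at 3.
851 hashes to 1; 1,2,3 taken → place at 4.
936 hashes to 1; 1,2,3,4 taken → place at 5.
310 hashes to 4; 4,5 taken → place at 6.
152 hashes to 16; slot 16 is free → place at 16.
Table: [—, 426, 256, 681, 851, 936, 310, —, 280, —, —, —, —, —, 728, —, 152]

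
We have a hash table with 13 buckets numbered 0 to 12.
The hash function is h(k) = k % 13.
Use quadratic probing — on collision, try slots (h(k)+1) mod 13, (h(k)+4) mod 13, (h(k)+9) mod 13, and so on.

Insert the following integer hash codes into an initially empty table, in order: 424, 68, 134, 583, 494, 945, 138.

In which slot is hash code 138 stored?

12

Insert 424: h=8, slot 8 empty => index 8.
Insert 68: h=3, slot 3 empty => index 3.
Insert 134: h=4, slot 4 empty => index 4.
Insert 583: h=11, slot 11 empty => index 11.
Insert 494: h=0, slot 0 empty => index 0.
Insert 945: h=9, slot 9 empty => index 9.
Insert 138: h=8, slots 8,9 occupied => index 12.
Table: [494, -, -, 68, 134, -, -, -, 424, 945, -, 583, 138]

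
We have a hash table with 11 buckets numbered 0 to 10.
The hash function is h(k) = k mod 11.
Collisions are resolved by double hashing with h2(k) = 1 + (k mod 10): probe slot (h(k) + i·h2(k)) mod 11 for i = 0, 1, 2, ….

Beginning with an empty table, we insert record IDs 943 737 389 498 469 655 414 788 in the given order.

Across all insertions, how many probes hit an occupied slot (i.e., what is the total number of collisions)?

Insert 943: h=8, slot 8 empty -> index 8.
Insert 737: h=0, slot 0 empty -> index 0.
Insert 389: h=4, slot 4 empty -> index 4.
Insert 498: h=3, slot 3 empty -> index 3.
Insert 469: h=7, slot 7 empty -> index 7.
Insert 655: h=6, slot 6 empty -> index 6.
Insert 414: h=7, h2=5, slot 7 occupied -> index 1.
Insert 788: h=7, h2=9, slot 7 occupied -> index 5.
Table: [737, 414, —, 498, 389, 788, 655, 469, 943, —, —]

2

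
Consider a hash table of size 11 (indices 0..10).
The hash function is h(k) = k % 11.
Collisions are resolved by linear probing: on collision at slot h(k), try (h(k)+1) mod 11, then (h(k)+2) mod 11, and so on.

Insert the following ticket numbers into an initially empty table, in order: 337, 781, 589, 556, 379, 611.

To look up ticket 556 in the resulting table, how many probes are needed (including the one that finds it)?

337: h=7 → slot 7
781: h=0 → slot 0
589: h=6 → slot 6
556: h=6, probe 6,7,8 → slot 8
379: h=5 → slot 5
611: h=6, probe 6,7,8,9 → slot 9
Table: [781, ., ., ., ., 379, 589, 337, 556, 611, .]
Lookup 556: h=6, probe 6,7,8 → found at 8.

3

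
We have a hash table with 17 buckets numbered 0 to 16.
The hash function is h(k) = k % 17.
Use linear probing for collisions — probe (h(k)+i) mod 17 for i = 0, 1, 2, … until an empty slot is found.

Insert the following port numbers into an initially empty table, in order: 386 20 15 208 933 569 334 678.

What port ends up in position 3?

Insert 386: h=12, slot 12 empty → index 12.
Insert 20: h=3, slot 3 empty → index 3.
Insert 15: h=15, slot 15 empty → index 15.
Insert 208: h=4, slot 4 empty → index 4.
Insert 933: h=15, slot 15 occupied → index 16.
Insert 569: h=8, slot 8 empty → index 8.
Insert 334: h=11, slot 11 empty → index 11.
Insert 678: h=15, slots 15,16 occupied → index 0.
Table: [678, —, —, 20, 208, —, —, —, 569, —, —, 334, 386, —, —, 15, 933]

20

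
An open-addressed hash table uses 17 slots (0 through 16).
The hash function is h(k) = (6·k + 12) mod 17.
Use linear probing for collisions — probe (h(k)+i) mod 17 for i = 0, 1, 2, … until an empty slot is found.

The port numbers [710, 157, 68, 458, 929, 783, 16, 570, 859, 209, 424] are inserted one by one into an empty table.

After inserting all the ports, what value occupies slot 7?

16

710 hashes to 5; slot 5 is free → place at 5.
157 hashes to 2; slot 2 is free → place at 2.
68 hashes to 12; slot 12 is free → place at 12.
458 hashes to 6; slot 6 is free → place at 6.
929 hashes to 10; slot 10 is free → place at 10.
783 hashes to 1; slot 1 is free → place at 1.
16 hashes to 6; 6 taken → place at 7.
570 hashes to 15; slot 15 is free → place at 15.
859 hashes to 15; 15 taken → place at 16.
209 hashes to 8; slot 8 is free → place at 8.
424 hashes to 6; 6,7,8 taken → place at 9.
Table: [—, 783, 157, —, —, 710, 458, 16, 209, 424, 929, —, 68, —, —, 570, 859]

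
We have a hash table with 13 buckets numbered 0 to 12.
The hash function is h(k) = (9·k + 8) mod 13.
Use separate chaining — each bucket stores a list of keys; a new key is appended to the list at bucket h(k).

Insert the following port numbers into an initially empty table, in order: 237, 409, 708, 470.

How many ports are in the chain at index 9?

1

Insert 237: h=9, bucket 9 empty → new chain.
Insert 409: h=10, bucket 10 empty → new chain.
Insert 708: h=10, bucket 10 nonempty → append to chain.
Insert 470: h=0, bucket 0 empty → new chain.
Final buckets:
0: 470
1: .
2: .
3: .
4: .
5: .
6: .
7: .
8: .
9: 237
10: 409 -> 708
11: .
12: .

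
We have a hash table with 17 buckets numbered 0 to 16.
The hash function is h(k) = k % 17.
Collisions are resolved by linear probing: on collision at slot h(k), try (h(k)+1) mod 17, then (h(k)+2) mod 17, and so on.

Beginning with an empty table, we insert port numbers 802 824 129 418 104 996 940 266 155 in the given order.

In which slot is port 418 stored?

802: h=3 => slot 3
824: h=8 => slot 8
129: h=10 => slot 10
418: h=10, probe 10,11 => slot 11
104: h=2 => slot 2
996: h=10, probe 10,11,12 => slot 12
940: h=5 => slot 5
266: h=11, probe 11,12,13 => slot 13
155: h=2, probe 2,3,4 => slot 4
Table: [∅, ∅, 104, 802, 155, 940, ∅, ∅, 824, ∅, 129, 418, 996, 266, ∅, ∅, ∅]

11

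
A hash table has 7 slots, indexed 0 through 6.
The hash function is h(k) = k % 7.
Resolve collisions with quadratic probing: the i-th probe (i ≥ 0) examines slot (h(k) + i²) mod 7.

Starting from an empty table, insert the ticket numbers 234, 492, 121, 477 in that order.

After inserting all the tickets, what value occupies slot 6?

234 hashes to 3; slot 3 is free => place at 3.
492 hashes to 2; slot 2 is free => place at 2.
121 hashes to 2; 2,3 taken => place at 6.
477 hashes to 1; slot 1 is free => place at 1.
Table: [-, 477, 492, 234, -, -, 121]

121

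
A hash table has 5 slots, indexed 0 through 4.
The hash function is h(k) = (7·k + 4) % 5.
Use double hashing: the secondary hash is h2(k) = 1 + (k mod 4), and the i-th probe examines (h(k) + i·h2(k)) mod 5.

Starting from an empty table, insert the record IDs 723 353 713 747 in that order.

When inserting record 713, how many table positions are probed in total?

3

723: h=0 -> slot 0
353: h=0, h2=2, probe 0,2 -> slot 2
713: h=0, h2=2, probe 0,2,4 -> slot 4
747: h=3 -> slot 3
Table: [723, -, 353, 747, 713]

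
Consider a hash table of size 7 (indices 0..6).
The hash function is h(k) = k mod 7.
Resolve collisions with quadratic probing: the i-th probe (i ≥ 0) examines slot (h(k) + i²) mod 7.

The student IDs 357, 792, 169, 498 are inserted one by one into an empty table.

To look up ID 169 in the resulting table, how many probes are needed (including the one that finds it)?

357: h=0 => slot 0
792: h=1 => slot 1
169: h=1, probe 1,2 => slot 2
498: h=1, probe 1,2,5 => slot 5
Table: [357, 792, 169, ., ., 498, .]
Lookup 169: h=1, probe 1,2 → found at 2.

2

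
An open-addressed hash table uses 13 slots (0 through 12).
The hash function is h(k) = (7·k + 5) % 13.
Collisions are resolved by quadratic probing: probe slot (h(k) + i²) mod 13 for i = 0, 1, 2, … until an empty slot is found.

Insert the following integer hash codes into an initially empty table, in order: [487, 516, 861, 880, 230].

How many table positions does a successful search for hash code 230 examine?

3

Insert 487: h=8, slot 8 empty → index 8.
Insert 516: h=3, slot 3 empty → index 3.
Insert 861: h=0, slot 0 empty → index 0.
Insert 880: h=3, slot 3 occupied → index 4.
Insert 230: h=3, slots 3,4 occupied → index 7.
Table: [861, ., ., 516, 880, ., ., 230, 487, ., ., ., .]
Lookup 230: h=3, probe 3,4,7 → found at 7.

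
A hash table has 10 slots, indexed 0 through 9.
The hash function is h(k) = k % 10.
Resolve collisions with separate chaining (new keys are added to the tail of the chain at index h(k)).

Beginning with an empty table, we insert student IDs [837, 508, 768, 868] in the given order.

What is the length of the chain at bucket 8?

3

Insert 837: h=7, bucket 7 empty -> new chain.
Insert 508: h=8, bucket 8 empty -> new chain.
Insert 768: h=8, bucket 8 nonempty -> append to chain.
Insert 868: h=8, bucket 8 nonempty -> append to chain.
Final buckets:
0: —
1: —
2: —
3: —
4: —
5: —
6: —
7: 837
8: 508 -> 768 -> 868
9: —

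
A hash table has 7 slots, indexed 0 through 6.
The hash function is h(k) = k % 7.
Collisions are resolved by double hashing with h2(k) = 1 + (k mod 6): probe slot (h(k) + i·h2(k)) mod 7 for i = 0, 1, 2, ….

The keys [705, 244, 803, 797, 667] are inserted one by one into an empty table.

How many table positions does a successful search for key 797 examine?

4

Insert 705: h=5, slot 5 empty => index 5.
Insert 244: h=6, slot 6 empty => index 6.
Insert 803: h=5, h2=6, slot 5 occupied => index 4.
Insert 797: h=6, h2=6, slots 6,5,4 occupied => index 3.
Insert 667: h=2, slot 2 empty => index 2.
Table: [., ., 667, 797, 803, 705, 244]
Lookup 797: h=6, h2=6, probe 6,5,4,3 → found at 3.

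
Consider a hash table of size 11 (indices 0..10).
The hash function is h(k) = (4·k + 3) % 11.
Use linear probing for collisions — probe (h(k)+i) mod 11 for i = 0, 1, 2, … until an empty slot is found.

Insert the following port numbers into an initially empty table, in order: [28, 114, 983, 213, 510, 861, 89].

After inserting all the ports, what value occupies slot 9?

983

28 hashes to 5; slot 5 is free -> place at 5.
114 hashes to 8; slot 8 is free -> place at 8.
983 hashes to 8; 8 taken -> place at 9.
213 hashes to 8; 8,9 taken -> place at 10.
510 hashes to 8; 8,9,10 taken -> place at 0.
861 hashes to 4; slot 4 is free -> place at 4.
89 hashes to 7; slot 7 is free -> place at 7.
Table: [510, —, —, —, 861, 28, —, 89, 114, 983, 213]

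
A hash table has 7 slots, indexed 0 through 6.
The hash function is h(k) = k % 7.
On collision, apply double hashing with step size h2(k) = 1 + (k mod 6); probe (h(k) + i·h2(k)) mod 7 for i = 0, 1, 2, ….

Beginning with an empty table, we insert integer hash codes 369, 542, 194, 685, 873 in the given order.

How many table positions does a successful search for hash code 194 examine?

369: h=5 => slot 5
542: h=3 => slot 3
194: h=5, h2=3, probe 5,1 => slot 1
685: h=6 => slot 6
873: h=5, h2=4, probe 5,2 => slot 2
Table: [∅, 194, 873, 542, ∅, 369, 685]
Lookup 194: h=5, h2=3, probe 5,1 → found at 1.

2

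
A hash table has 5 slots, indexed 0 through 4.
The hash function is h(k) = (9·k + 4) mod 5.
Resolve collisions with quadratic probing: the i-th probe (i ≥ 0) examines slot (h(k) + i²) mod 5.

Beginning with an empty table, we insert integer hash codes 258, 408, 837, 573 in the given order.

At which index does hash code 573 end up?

0

Insert 258: h=1, slot 1 empty → index 1.
Insert 408: h=1, slot 1 occupied → index 2.
Insert 837: h=2, slot 2 occupied → index 3.
Insert 573: h=1, slots 1,2 occupied → index 0.
Table: [573, 258, 408, 837, —]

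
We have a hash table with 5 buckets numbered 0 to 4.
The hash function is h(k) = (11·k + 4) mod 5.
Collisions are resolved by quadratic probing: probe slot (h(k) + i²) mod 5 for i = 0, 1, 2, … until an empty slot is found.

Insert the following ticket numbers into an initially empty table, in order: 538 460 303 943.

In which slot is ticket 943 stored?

538 hashes to 2; slot 2 is free → place at 2.
460 hashes to 4; slot 4 is free → place at 4.
303 hashes to 2; 2 taken → place at 3.
943 hashes to 2; 2,3 taken → place at 1.
Table: [∅, 943, 538, 303, 460]

1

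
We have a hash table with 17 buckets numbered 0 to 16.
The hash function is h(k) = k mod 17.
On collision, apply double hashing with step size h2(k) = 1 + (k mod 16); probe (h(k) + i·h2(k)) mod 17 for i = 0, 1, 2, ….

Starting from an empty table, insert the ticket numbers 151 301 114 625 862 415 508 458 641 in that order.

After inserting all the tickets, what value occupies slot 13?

625

151 hashes to 15; slot 15 is free → place at 15.
301 hashes to 12; slot 12 is free → place at 12.
114 hashes to 12, h2=3; 12,15 taken → place at 1.
625 hashes to 13; slot 13 is free → place at 13.
862 hashes to 12, h2=15; 12 taken → place at 10.
415 hashes to 7; slot 7 is free → place at 7.
508 hashes to 15, h2=13; 15 taken → place at 11.
458 hashes to 16; slot 16 is free → place at 16.
641 hashes to 12, h2=2; 12 taken → place at 14.
Table: [., 114, ., ., ., ., ., 415, ., ., 862, 508, 301, 625, 641, 151, 458]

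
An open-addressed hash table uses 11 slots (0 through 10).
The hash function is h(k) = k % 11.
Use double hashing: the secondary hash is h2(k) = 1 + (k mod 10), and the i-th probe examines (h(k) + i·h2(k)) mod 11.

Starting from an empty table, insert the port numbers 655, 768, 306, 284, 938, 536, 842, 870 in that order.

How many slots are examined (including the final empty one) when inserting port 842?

4

Insert 655: h=6, slot 6 empty → index 6.
Insert 768: h=9, slot 9 empty → index 9.
Insert 306: h=9, h2=7, slot 9 occupied → index 5.
Insert 284: h=9, h2=5, slot 9 occupied → index 3.
Insert 938: h=3, h2=9, slot 3 occupied → index 1.
Insert 536: h=8, slot 8 empty → index 8.
Insert 842: h=6, h2=3, slots 6,9,1 occupied → index 4.
Insert 870: h=1, h2=1, slot 1 occupied → index 2.
Table: [., 938, 870, 284, 842, 306, 655, ., 536, 768, .]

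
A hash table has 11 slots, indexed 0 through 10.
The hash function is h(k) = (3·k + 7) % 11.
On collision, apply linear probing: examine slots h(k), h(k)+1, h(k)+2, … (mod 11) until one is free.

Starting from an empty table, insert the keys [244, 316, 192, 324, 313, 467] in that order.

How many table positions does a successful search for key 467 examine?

244 hashes to 2; slot 2 is free -> place at 2.
316 hashes to 9; slot 9 is free -> place at 9.
192 hashes to 0; slot 0 is free -> place at 0.
324 hashes to 0; 0 taken -> place at 1.
313 hashes to 0; 0,1,2 taken -> place at 3.
467 hashes to 0; 0,1,2,3 taken -> place at 4.
Table: [192, 324, 244, 313, 467, _, _, _, _, 316, _]
Lookup 467: h=0, probe 0,1,2,3,4 → found at 4.

5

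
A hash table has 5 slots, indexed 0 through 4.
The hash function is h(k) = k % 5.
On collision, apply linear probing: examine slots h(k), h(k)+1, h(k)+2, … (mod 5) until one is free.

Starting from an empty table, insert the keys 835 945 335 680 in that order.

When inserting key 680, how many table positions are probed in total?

4

Insert 835: h=0, slot 0 empty -> index 0.
Insert 945: h=0, slot 0 occupied -> index 1.
Insert 335: h=0, slots 0,1 occupied -> index 2.
Insert 680: h=0, slots 0,1,2 occupied -> index 3.
Table: [835, 945, 335, 680, ∅]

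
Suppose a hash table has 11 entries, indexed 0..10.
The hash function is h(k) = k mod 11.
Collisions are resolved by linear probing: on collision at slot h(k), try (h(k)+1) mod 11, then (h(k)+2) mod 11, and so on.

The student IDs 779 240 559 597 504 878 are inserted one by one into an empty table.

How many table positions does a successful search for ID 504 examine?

779 hashes to 9; slot 9 is free → place at 9.
240 hashes to 9; 9 taken → place at 10.
559 hashes to 9; 9,10 taken → place at 0.
597 hashes to 3; slot 3 is free → place at 3.
504 hashes to 9; 9,10,0 taken → place at 1.
878 hashes to 9; 9,10,0,1 taken → place at 2.
Table: [559, 504, 878, 597, _, _, _, _, _, 779, 240]
Lookup 504: h=9, probe 9,10,0,1 → found at 1.

4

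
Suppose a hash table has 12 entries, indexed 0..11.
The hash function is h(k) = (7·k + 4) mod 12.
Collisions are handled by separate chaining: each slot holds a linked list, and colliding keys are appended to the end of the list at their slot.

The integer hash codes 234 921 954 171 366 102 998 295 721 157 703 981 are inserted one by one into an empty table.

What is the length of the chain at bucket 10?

234 -> bucket 10
921 -> bucket 7
954 -> bucket 10 (collision)
171 -> bucket 1
366 -> bucket 10 (collision)
102 -> bucket 10 (collision)
998 -> bucket 6
295 -> bucket 5
721 -> bucket 11
157 -> bucket 11 (collision)
703 -> bucket 5 (collision)
981 -> bucket 7 (collision)
Final buckets:
0: —
1: 171
2: —
3: —
4: —
5: 295 -> 703
6: 998
7: 921 -> 981
8: —
9: —
10: 234 -> 954 -> 366 -> 102
11: 721 -> 157

4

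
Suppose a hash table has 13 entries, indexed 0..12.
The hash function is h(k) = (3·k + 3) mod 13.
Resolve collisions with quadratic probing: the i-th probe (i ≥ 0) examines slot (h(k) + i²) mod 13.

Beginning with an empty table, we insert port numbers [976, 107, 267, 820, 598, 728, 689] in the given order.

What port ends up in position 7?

Insert 976: h=6, slot 6 empty => index 6.
Insert 107: h=12, slot 12 empty => index 12.
Insert 267: h=11, slot 11 empty => index 11.
Insert 820: h=6, slot 6 occupied => index 7.
Insert 598: h=3, slot 3 empty => index 3.
Insert 728: h=3, slot 3 occupied => index 4.
Insert 689: h=3, slots 3,4,7,12,6 occupied => index 2.
Table: [-, -, 689, 598, 728, -, 976, 820, -, -, -, 267, 107]

820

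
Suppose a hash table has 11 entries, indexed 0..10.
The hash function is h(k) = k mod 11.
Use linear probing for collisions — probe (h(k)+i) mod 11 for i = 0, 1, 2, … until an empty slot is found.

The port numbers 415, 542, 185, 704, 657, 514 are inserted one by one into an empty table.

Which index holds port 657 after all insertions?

Insert 415: h=8, slot 8 empty → index 8.
Insert 542: h=3, slot 3 empty → index 3.
Insert 185: h=9, slot 9 empty → index 9.
Insert 704: h=0, slot 0 empty → index 0.
Insert 657: h=8, slots 8,9 occupied → index 10.
Insert 514: h=8, slots 8,9,10,0 occupied → index 1.
Table: [704, 514, -, 542, -, -, -, -, 415, 185, 657]

10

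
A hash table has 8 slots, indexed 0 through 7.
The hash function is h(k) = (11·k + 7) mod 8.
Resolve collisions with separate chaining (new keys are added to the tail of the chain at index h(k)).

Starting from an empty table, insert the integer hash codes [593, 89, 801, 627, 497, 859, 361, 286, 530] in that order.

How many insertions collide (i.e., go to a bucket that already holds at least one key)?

5

593 → bucket 2
89 → bucket 2 (collision)
801 → bucket 2 (collision)
627 → bucket 0
497 → bucket 2 (collision)
859 → bucket 0 (collision)
361 → bucket 2 (collision)
286 → bucket 1
530 → bucket 5
Final buckets:
0: 627 -> 859
1: 286
2: 593 -> 89 -> 801 -> 497 -> 361
3: ∅
4: ∅
5: 530
6: ∅
7: ∅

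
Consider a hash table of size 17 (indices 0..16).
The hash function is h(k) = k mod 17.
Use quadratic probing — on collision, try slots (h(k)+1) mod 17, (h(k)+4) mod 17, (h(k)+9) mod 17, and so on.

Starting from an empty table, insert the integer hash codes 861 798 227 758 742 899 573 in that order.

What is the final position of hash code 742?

861: h=11 => slot 11
798: h=16 => slot 16
227: h=6 => slot 6
758: h=10 => slot 10
742: h=11, probe 11,12 => slot 12
899: h=15 => slot 15
573: h=12, probe 12,13 => slot 13
Table: [∅, ∅, ∅, ∅, ∅, ∅, 227, ∅, ∅, ∅, 758, 861, 742, 573, ∅, 899, 798]

12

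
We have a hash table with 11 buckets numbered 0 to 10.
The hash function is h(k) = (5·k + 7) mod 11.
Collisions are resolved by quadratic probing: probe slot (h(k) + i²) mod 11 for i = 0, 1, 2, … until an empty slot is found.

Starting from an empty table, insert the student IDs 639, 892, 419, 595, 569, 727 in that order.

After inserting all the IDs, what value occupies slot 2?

Insert 639: h=1, slot 1 empty -> index 1.
Insert 892: h=1, slot 1 occupied -> index 2.
Insert 419: h=1, slots 1,2 occupied -> index 5.
Insert 595: h=1, slots 1,2,5 occupied -> index 10.
Insert 569: h=3, slot 3 empty -> index 3.
Insert 727: h=1, slots 1,2,5,10 occupied -> index 6.
Table: [-, 639, 892, 569, -, 419, 727, -, -, -, 595]

892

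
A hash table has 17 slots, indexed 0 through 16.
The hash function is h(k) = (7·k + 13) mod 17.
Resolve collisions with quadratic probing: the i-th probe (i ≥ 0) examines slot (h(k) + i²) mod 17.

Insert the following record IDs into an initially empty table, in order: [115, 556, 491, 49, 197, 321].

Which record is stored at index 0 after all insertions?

49

Insert 115: h=2, slot 2 empty -> index 2.
Insert 556: h=12, slot 12 empty -> index 12.
Insert 491: h=16, slot 16 empty -> index 16.
Insert 49: h=16, slot 16 occupied -> index 0.
Insert 197: h=15, slot 15 empty -> index 15.
Insert 321: h=16, slots 16,0 occupied -> index 3.
Table: [49, —, 115, 321, —, —, —, —, —, —, —, —, 556, —, —, 197, 491]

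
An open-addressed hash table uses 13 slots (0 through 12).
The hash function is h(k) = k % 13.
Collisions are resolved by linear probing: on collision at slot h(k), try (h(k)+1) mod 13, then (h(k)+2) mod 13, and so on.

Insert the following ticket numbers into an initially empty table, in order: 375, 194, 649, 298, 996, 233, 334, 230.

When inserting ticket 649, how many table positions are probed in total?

375: h=11 => slot 11
194: h=12 => slot 12
649: h=12, probe 12,0 => slot 0
298: h=12, probe 12,0,1 => slot 1
996: h=8 => slot 8
233: h=12, probe 12,0,1,2 => slot 2
334: h=9 => slot 9
230: h=9, probe 9,10 => slot 10
Table: [649, 298, 233, —, —, —, —, —, 996, 334, 230, 375, 194]

2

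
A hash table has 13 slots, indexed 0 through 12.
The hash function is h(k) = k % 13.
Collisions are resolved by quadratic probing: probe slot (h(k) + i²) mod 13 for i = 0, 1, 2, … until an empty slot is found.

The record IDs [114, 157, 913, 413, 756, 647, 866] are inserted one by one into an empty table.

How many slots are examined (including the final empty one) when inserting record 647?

4

114: h=10 -> slot 10
157: h=1 -> slot 1
913: h=3 -> slot 3
413: h=10, probe 10,11 -> slot 11
756: h=2 -> slot 2
647: h=10, probe 10,11,1,6 -> slot 6
866: h=8 -> slot 8
Table: [_, 157, 756, 913, _, _, 647, _, 866, _, 114, 413, _]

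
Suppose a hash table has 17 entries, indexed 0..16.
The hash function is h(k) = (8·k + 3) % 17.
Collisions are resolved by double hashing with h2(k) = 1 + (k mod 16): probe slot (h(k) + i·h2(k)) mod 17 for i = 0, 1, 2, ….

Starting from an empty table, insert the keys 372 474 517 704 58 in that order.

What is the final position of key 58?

2

372 hashes to 4; slot 4 is free → place at 4.
474 hashes to 4, h2=11; 4 taken → place at 15.
517 hashes to 8; slot 8 is free → place at 8.
704 hashes to 8, h2=1; 8 taken → place at 9.
58 hashes to 8, h2=11; 8 taken → place at 2.
Table: [—, —, 58, —, 372, —, —, —, 517, 704, —, —, —, —, —, 474, —]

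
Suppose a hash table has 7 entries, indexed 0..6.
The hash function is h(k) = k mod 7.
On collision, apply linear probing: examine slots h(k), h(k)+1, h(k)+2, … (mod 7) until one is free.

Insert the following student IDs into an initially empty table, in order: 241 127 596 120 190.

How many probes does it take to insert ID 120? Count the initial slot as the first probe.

4

Insert 241: h=3, slot 3 empty → index 3.
Insert 127: h=1, slot 1 empty → index 1.
Insert 596: h=1, slot 1 occupied → index 2.
Insert 120: h=1, slots 1,2,3 occupied → index 4.
Insert 190: h=1, slots 1,2,3,4 occupied → index 5.
Table: [∅, 127, 596, 241, 120, 190, ∅]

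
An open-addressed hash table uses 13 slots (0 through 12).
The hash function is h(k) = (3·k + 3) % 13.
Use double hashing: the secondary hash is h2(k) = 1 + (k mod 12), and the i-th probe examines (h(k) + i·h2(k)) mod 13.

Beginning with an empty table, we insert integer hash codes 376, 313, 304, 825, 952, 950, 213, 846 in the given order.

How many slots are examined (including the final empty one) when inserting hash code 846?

3

Insert 376: h=0, slot 0 empty -> index 0.
Insert 313: h=6, slot 6 empty -> index 6.
Insert 304: h=5, slot 5 empty -> index 5.
Insert 825: h=8, slot 8 empty -> index 8.
Insert 952: h=12, slot 12 empty -> index 12.
Insert 950: h=6, h2=3, slot 6 occupied -> index 9.
Insert 213: h=5, h2=10, slot 5 occupied -> index 2.
Insert 846: h=6, h2=7, slots 6,0 occupied -> index 7.
Table: [376, —, 213, —, —, 304, 313, 846, 825, 950, —, —, 952]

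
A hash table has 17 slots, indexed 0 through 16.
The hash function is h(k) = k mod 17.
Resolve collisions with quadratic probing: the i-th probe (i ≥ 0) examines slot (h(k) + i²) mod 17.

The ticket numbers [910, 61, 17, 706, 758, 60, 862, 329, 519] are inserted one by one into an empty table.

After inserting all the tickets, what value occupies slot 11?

758

910: h=9 -> slot 9
61: h=10 -> slot 10
17: h=0 -> slot 0
706: h=9, probe 9,10,13 -> slot 13
758: h=10, probe 10,11 -> slot 11
60: h=9, probe 9,10,13,1 -> slot 1
862: h=12 -> slot 12
329: h=6 -> slot 6
519: h=9, probe 9,10,13,1,8 -> slot 8
Table: [17, 60, —, —, —, —, 329, —, 519, 910, 61, 758, 862, 706, —, —, —]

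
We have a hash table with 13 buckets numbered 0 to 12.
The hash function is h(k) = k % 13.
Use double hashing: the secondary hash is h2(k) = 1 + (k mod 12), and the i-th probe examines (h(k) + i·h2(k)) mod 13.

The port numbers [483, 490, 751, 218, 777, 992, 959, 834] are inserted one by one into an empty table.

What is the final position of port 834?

483: h=2 -> slot 2
490: h=9 -> slot 9
751: h=10 -> slot 10
218: h=10, h2=3, probe 10,0 -> slot 0
777: h=10, h2=10, probe 10,7 -> slot 7
992: h=4 -> slot 4
959: h=10, h2=12, probe 10,9,8 -> slot 8
834: h=2, h2=7, probe 2,9,3 -> slot 3
Table: [218, —, 483, 834, 992, —, —, 777, 959, 490, 751, —, —]

3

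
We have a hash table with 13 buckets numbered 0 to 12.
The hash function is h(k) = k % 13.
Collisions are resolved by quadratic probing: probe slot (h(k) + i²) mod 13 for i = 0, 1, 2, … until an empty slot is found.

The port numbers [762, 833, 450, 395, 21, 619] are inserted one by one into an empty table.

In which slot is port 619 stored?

4

762 hashes to 8; slot 8 is free => place at 8.
833 hashes to 1; slot 1 is free => place at 1.
450 hashes to 8; 8 taken => place at 9.
395 hashes to 5; slot 5 is free => place at 5.
21 hashes to 8; 8,9 taken => place at 12.
619 hashes to 8; 8,9,12 taken => place at 4.
Table: [_, 833, _, _, 619, 395, _, _, 762, 450, _, _, 21]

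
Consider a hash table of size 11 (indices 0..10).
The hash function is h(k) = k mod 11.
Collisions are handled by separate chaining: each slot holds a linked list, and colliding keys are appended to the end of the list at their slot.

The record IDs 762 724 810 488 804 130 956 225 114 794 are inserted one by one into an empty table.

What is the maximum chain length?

Insert 762: h=3, bucket 3 empty -> new chain.
Insert 724: h=9, bucket 9 empty -> new chain.
Insert 810: h=7, bucket 7 empty -> new chain.
Insert 488: h=4, bucket 4 empty -> new chain.
Insert 804: h=1, bucket 1 empty -> new chain.
Insert 130: h=9, bucket 9 nonempty -> append to chain.
Insert 956: h=10, bucket 10 empty -> new chain.
Insert 225: h=5, bucket 5 empty -> new chain.
Insert 114: h=4, bucket 4 nonempty -> append to chain.
Insert 794: h=2, bucket 2 empty -> new chain.
Final buckets:
0: -
1: 804
2: 794
3: 762
4: 488 -> 114
5: 225
6: -
7: 810
8: -
9: 724 -> 130
10: 956

2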